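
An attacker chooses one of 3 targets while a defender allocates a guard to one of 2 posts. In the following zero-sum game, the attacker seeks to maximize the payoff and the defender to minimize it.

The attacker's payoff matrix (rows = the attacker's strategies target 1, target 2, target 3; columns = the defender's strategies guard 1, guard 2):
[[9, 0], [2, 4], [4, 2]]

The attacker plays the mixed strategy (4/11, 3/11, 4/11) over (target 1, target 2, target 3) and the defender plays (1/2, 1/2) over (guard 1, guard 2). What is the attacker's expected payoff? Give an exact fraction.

Against (1/2, 1/2), each row's expected payoff is target 1: 9/2; target 2: 3; target 3: 3.
Taking the (4/11, 3/11, 4/11)-weighted average: (4/11)·(9/2) + (3/11)·(3) + (4/11)·(3) = 39/11.

39/11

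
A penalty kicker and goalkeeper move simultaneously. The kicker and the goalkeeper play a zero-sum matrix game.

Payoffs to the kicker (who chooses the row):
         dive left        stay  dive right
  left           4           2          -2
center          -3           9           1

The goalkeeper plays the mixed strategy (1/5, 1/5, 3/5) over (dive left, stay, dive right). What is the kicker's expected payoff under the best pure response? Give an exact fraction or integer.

9/5

left: (4)·(1/5) + (2)·(1/5) + (-2)·(3/5) = 0.
center: (-3)·(1/5) + (9)·(1/5) + (1)·(3/5) = 9/5.
The best pure response is center with expected payoff 9/5.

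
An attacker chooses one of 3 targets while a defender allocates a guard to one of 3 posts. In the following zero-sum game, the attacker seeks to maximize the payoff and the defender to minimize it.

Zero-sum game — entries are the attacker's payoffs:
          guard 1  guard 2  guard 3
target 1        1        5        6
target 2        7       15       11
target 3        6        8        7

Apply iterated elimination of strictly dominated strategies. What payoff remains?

Row target 3 is strictly dominated by row target 2 (7>6, 15>8, 11>7); eliminate target 3.
Column guard 3 is strictly dominated by guard 1 for the defender (1<6, 7<11); eliminate guard 3.
Column guard 2 is strictly dominated by guard 1 for the defender (1<5, 7<15); eliminate guard 2.
Row target 1 is strictly dominated by row target 2 (7>1); eliminate target 1.
Only (target 2, guard 1) remains, with payoff 7.

7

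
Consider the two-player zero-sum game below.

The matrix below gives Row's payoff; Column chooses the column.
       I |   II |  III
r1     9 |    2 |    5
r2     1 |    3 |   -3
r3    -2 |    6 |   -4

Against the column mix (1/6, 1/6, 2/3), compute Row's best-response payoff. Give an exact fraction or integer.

31/6

r1: (9)·(1/6) + (2)·(1/6) + (5)·(2/3) = 31/6.
r2: (1)·(1/6) + (3)·(1/6) + (-3)·(2/3) = -4/3.
r3: (-2)·(1/6) + (6)·(1/6) + (-4)·(2/3) = -2.
The best pure response is r1 with expected payoff 31/6.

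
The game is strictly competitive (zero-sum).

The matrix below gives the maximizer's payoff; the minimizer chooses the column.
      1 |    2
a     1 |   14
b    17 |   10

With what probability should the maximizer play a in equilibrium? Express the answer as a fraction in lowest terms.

Row minima are 1 and 10, so the maximizer's maximin is 10; column maxima are 17 and 14, so the minimizer's minimax is 14. These differ, so the equilibrium is in mixed strategies.
Let the maximizer play a with probability p. The minimizer is indifferent when p + 17(1−p) = 14p + 10(1−p), giving p = 7/20.

7/20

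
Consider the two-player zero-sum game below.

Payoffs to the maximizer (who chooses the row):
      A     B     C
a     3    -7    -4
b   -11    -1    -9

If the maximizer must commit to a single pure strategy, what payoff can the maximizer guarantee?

-7

The worst-case payoff for each row is a: -7, b: -11.
The best of these is -7.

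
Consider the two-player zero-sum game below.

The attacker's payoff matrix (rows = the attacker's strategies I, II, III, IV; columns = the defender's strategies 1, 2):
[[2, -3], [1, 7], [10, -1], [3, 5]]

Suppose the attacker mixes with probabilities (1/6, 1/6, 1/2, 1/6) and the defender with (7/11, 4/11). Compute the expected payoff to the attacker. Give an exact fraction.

Against (7/11, 4/11), each row's expected payoff is I: 2/11; II: 35/11; III: 6; IV: 41/11.
Taking the (1/6, 1/6, 1/2, 1/6)-weighted average: (1/6)·(2/11) + (1/6)·(35/11) + (1/2)·(6) + (1/6)·(41/11) = 46/11.

46/11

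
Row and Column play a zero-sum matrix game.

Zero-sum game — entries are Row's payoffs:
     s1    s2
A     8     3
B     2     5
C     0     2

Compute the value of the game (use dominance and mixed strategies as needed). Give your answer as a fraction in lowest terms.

17/4

Row C is strictly dominated by row B, so Row never plays it.
The remaining 2×2 game on (A, B) × (s1, s2) has no saddle point. Let Row play A with probability p; indifference gives 8p + 2(1−p) = 3p + 5(1−p), so p = 3/8.
Similarly Column's optimal q on s1 is 1/4, and the value is 8·(1/4) + (3)·(3/4) = 17/4.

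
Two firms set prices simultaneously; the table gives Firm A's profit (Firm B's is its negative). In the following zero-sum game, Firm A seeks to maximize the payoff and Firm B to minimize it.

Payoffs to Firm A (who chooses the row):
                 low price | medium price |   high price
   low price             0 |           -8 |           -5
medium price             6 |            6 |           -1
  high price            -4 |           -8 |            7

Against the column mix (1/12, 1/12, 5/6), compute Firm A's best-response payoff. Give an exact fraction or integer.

29/6

low price: (0)·(1/12) + (-8)·(1/12) + (-5)·(5/6) = -29/6.
medium price: (6)·(1/12) + (6)·(1/12) + (-1)·(5/6) = 1/6.
high price: (-4)·(1/12) + (-8)·(1/12) + (7)·(5/6) = 29/6.
The best pure response is high price with expected payoff 29/6.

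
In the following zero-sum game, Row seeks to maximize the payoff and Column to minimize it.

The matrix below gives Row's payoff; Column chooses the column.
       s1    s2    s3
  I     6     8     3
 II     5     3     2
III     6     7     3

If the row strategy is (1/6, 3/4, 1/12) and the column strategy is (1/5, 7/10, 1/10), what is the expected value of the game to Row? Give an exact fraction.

Against (1/5, 7/10, 1/10), each row's expected payoff is I: 71/10; II: 33/10; III: 32/5.
Taking the (1/6, 3/4, 1/12)-weighted average: (1/6)·(71/10) + (3/4)·(33/10) + (1/12)·(32/5) = 503/120.

503/120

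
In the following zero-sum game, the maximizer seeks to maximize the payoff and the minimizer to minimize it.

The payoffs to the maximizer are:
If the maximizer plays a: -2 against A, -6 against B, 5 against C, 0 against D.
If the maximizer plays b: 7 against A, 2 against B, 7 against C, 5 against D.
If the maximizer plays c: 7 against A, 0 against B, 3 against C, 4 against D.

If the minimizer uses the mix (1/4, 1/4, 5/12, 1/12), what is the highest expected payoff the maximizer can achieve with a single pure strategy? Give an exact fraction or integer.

67/12

a: (-2)·(1/4) + (-6)·(1/4) + (5)·(5/12) + (0)·(1/12) = 1/12.
b: (7)·(1/4) + (2)·(1/4) + (7)·(5/12) + (5)·(1/12) = 67/12.
c: (7)·(1/4) + (0)·(1/4) + (3)·(5/12) + (4)·(1/12) = 10/3.
The best pure response is b with expected payoff 67/12.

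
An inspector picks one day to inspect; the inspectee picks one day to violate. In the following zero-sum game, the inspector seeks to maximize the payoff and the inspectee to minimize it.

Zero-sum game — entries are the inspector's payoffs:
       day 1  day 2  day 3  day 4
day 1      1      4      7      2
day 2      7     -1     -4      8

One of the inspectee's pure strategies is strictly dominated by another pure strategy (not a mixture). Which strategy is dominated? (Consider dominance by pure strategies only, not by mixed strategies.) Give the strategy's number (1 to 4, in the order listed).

The inspectee prefers columns that give the inspector less. Compare day 4 with day 1: 1 < 2, 7 < 8.
So day 1 strictly dominates day 4 for the inspectee; day 4 is strictly dominated.

4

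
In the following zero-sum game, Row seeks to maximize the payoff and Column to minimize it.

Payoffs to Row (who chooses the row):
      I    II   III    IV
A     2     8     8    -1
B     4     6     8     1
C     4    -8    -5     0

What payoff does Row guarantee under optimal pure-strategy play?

Row minima: -1, 1, -8 → Row's maximin is 1.
Column maxima: 4, 8, 8, 1 → Column's minimax is 1.
They coincide at (B, IV), so the value is 1.

1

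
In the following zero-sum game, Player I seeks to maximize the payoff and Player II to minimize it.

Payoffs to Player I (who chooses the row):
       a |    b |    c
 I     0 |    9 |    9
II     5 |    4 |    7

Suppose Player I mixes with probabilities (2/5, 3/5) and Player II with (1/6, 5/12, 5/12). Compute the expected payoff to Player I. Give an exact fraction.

Against (1/6, 5/12, 5/12), each row's expected payoff is I: 15/2; II: 65/12.
Taking the (2/5, 3/5)-weighted average: (2/5)·(15/2) + (3/5)·(65/12) = 25/4.

25/4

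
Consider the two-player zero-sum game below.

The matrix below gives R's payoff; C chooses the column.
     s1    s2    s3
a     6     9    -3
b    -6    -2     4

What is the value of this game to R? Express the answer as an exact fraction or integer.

Column s2 is strictly dominated by s1 for C (it gives R more in every row).
The remaining 2×2 game on (a, b) × (s1, s3) has no saddle point. Let R play a with probability p; indifference gives 6p − 6(1−p) = −3p + 4(1−p), so p = 10/19.
Similarly C's optimal q on s1 is 7/19, and the value is 6·(7/19) + (-3)·(12/19) = 6/19.

6/19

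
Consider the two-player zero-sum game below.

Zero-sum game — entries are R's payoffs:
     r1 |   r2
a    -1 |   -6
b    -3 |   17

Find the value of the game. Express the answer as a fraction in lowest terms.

Row minima are -6 and -3, so R's maximin is -3; column maxima are -1 and 17, so C's minimax is -1. These differ, so the equilibrium is in mixed strategies.
Let R play a with probability p. C is indifferent when −p − 3(1−p) = −6p + 17(1−p), giving p = 4/5.
Let C play r1 with probability q. R is indifferent when −q − 6(1−q) = −3q + 17(1−q), giving q = 23/25.
The value is -1·(23/25) + (-6)·(2/25) = -7/5.

-7/5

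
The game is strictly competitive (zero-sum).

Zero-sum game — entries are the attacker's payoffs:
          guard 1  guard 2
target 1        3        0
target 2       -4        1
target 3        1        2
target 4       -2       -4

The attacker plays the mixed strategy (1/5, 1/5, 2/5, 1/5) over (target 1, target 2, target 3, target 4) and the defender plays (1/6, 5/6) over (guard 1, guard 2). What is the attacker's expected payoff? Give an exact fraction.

2/15

Against (1/6, 5/6), each row's expected payoff is target 1: 1/2; target 2: 1/6; target 3: 11/6; target 4: -11/3.
Taking the (1/5, 1/5, 2/5, 1/5)-weighted average: (1/5)·(1/2) + (1/5)·(1/6) + (2/5)·(11/6) + (1/5)·(-11/3) = 2/15.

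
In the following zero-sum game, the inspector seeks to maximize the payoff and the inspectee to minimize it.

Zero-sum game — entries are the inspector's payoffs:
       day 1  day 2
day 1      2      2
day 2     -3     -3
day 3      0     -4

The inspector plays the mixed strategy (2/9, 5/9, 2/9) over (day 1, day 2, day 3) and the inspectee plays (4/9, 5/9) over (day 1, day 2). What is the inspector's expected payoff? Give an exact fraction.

-139/81

Against (4/9, 5/9), each row's expected payoff is day 1: 2; day 2: -3; day 3: -20/9.
Taking the (2/9, 5/9, 2/9)-weighted average: (2/9)·(2) + (5/9)·(-3) + (2/9)·(-20/9) = -139/81.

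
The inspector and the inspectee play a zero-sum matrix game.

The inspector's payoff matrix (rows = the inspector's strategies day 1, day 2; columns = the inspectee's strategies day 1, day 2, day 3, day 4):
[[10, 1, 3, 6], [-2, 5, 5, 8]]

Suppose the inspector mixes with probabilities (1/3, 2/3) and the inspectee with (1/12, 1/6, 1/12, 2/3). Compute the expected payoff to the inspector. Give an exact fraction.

217/36

Against (1/12, 1/6, 1/12, 2/3), each row's expected payoff is day 1: 21/4; day 2: 77/12.
Taking the (1/3, 2/3)-weighted average: (1/3)·(21/4) + (2/3)·(77/12) = 217/36.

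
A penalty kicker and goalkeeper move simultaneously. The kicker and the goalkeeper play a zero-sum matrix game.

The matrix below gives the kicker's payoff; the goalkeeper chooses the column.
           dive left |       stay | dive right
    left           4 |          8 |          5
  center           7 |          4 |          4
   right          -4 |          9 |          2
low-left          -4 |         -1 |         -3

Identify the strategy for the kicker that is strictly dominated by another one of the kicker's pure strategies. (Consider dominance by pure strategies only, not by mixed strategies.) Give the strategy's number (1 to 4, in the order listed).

4

Compare low-left with left: 4 > -4, 8 > -1, 5 > -3.
So left strictly dominates low-left for the kicker; low-left is strictly dominated.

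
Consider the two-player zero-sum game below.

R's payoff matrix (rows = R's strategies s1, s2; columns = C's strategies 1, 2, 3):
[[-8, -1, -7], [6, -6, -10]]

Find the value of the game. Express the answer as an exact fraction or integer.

-122/17

Column 2 is strictly dominated by 3 for C (it gives R more in every row).
The remaining 2×2 game on (s1, s2) × (1, 3) has no saddle point. Let R play s1 with probability p; indifference gives −8p + 6(1−p) = −7p − 10(1−p), so p = 16/17.
Similarly C's optimal q on 1 is 3/17, and the value is -8·(3/17) + (-7)·(14/17) = -122/17.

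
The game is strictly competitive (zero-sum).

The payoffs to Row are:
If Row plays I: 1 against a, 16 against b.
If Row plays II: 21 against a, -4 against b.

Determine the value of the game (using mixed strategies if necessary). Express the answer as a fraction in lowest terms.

Row minima are 1 and -4, so Row's maximin is 1; column maxima are 21 and 16, so Column's minimax is 16. These differ, so the equilibrium is in mixed strategies.
Let Row play I with probability p. Column is indifferent when p + 21(1−p) = 16p − 4(1−p), giving p = 5/8.
Let Column play a with probability q. Row is indifferent when q + 16(1−q) = 21q − 4(1−q), giving q = 1/2.
The value is 1·(1/2) + (16)·(1/2) = 17/2.

17/2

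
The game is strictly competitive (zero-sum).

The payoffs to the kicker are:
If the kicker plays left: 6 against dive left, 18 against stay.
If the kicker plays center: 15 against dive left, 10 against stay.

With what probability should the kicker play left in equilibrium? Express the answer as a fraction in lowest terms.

5/17

Row minima are 6 and 10, so the kicker's maximin is 10; column maxima are 15 and 18, so the goalkeeper's minimax is 15. These differ, so the equilibrium is in mixed strategies.
Let the kicker play left with probability p. The goalkeeper is indifferent when 6p + 15(1−p) = 18p + 10(1−p), giving p = 5/17.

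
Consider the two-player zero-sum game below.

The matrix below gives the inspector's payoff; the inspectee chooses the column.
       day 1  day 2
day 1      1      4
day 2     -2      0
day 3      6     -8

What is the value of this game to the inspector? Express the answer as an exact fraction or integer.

Row day 2 is strictly dominated by row day 1, so the inspector never plays it.
The remaining 2×2 game on (day 1, day 3) × (day 1, day 2) has no saddle point. Let the inspector play day 1 with probability p; indifference gives p + 6(1−p) = 4p − 8(1−p), so p = 14/17.
Similarly the inspectee's optimal q on day 1 is 12/17, and the value is 1·(12/17) + (4)·(5/17) = 32/17.

32/17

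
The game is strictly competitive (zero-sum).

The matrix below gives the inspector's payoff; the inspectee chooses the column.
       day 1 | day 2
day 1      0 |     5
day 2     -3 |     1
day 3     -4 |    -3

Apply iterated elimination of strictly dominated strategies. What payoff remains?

Row day 3 is strictly dominated by row day 1 (0>-4, 5>-3); eliminate day 3.
Column day 2 is strictly dominated by day 1 for the inspectee (0<5, -3<1); eliminate day 2.
Row day 2 is strictly dominated by row day 1 (0>-3); eliminate day 2.
Only (day 1, day 1) remains, with payoff 0.

0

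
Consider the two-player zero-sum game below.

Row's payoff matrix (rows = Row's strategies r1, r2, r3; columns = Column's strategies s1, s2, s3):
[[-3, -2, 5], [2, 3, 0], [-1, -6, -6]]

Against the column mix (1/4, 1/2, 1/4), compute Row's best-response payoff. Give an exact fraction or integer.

2

r1: (-3)·(1/4) + (-2)·(1/2) + (5)·(1/4) = -1/2.
r2: (2)·(1/4) + (3)·(1/2) + (0)·(1/4) = 2.
r3: (-1)·(1/4) + (-6)·(1/2) + (-6)·(1/4) = -19/4.
The best pure response is r2 with expected payoff 2.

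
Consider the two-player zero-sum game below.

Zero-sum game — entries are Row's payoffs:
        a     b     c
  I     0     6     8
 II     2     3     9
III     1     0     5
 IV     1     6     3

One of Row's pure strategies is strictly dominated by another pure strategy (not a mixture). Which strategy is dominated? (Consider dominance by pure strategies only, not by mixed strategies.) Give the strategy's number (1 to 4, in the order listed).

Compare III with II: 2 > 1, 3 > 0, 9 > 5.
So II strictly dominates III for Row; III is strictly dominated.

3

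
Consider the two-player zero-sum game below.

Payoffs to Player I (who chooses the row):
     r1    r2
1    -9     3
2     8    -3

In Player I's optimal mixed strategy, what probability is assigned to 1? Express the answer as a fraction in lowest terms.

11/23

Row minima are -9 and -3, so Player I's maximin is -3; column maxima are 8 and 3, so Player II's minimax is 3. These differ, so the equilibrium is in mixed strategies.
Let Player I play 1 with probability p. Player II is indifferent when −9p + 8(1−p) = 3p − 3(1−p), giving p = 11/23.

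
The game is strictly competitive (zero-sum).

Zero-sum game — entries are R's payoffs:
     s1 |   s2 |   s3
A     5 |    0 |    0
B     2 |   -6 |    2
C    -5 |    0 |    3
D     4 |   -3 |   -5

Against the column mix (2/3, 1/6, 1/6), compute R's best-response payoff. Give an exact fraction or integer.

10/3

A: (5)·(2/3) + (0)·(1/6) + (0)·(1/6) = 10/3.
B: (2)·(2/3) + (-6)·(1/6) + (2)·(1/6) = 2/3.
C: (-5)·(2/3) + (0)·(1/6) + (3)·(1/6) = -17/6.
D: (4)·(2/3) + (-3)·(1/6) + (-5)·(1/6) = 4/3.
The best pure response is A with expected payoff 10/3.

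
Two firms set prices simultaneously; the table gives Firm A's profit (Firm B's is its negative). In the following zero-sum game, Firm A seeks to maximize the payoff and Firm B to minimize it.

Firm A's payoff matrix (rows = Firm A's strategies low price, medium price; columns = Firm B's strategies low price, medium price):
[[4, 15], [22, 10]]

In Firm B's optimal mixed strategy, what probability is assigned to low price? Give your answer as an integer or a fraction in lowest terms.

5/23

Row minima are 4 and 10, so Firm A's maximin is 10; column maxima are 22 and 15, so Firm B's minimax is 15. These differ, so the equilibrium is in mixed strategies.
Let Firm B play low price with probability q. Firm A is indifferent when 4q + 15(1−q) = 22q + 10(1−q), giving q = 5/23.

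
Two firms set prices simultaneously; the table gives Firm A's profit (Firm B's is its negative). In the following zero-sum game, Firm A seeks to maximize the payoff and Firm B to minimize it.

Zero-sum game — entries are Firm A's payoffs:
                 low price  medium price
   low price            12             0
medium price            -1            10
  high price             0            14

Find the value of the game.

84/13

Row medium price is strictly dominated by row high price, so Firm A never plays it.
The remaining 2×2 game on (low price, high price) × (low price, medium price) has no saddle point. Let Firm A play low price with probability p; indifference gives 12p = 14(1−p), so p = 7/13.
Similarly Firm B's optimal q on low price is 7/13, and the value is 12·(7/13) + (0)·(6/13) = 84/13.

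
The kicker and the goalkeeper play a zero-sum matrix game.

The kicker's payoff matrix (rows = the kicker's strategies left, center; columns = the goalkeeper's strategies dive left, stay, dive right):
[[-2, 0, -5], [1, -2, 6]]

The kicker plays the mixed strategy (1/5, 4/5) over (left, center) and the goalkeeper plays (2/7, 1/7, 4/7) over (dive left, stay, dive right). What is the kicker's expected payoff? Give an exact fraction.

72/35

Against (2/7, 1/7, 4/7), each row's expected payoff is left: -24/7; center: 24/7.
Taking the (1/5, 4/5)-weighted average: (1/5)·(-24/7) + (4/5)·(24/7) = 72/35.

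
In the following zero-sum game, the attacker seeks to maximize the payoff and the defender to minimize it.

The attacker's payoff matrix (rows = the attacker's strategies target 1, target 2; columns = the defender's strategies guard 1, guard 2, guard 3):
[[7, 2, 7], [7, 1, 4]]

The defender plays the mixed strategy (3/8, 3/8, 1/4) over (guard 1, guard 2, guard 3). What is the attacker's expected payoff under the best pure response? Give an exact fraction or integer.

target 1: (7)·(3/8) + (2)·(3/8) + (7)·(1/4) = 41/8.
target 2: (7)·(3/8) + (1)·(3/8) + (4)·(1/4) = 4.
The best pure response is target 1 with expected payoff 41/8.

41/8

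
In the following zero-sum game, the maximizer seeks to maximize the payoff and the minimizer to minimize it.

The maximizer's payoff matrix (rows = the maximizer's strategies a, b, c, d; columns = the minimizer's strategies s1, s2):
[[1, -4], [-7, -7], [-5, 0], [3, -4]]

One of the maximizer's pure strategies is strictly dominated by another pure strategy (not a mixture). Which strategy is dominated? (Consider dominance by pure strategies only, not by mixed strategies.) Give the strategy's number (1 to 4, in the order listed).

Compare b with a: 1 > -7, -4 > -7.
So a strictly dominates b for the maximizer; b is strictly dominated.

2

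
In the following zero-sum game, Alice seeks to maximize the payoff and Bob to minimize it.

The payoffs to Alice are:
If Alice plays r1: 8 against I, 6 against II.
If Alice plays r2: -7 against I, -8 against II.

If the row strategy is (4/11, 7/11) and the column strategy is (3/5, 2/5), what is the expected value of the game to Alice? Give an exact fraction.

-23/11

Against (3/5, 2/5), each row's expected payoff is r1: 36/5; r2: -37/5.
Taking the (4/11, 7/11)-weighted average: (4/11)·(36/5) + (7/11)·(-37/5) = -23/11.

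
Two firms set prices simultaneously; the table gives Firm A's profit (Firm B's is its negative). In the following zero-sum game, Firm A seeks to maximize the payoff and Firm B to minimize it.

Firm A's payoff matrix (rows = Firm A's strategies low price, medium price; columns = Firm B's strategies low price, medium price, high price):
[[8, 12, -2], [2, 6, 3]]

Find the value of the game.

Column medium price is strictly dominated by low price for Firm B (it gives Firm A more in every row).
The remaining 2×2 game on (low price, medium price) × (low price, high price) has no saddle point. Let Firm A play low price with probability p; indifference gives 8p + 2(1−p) = −2p + 3(1−p), so p = 1/11.
Similarly Firm B's optimal q on low price is 5/11, and the value is 8·(5/11) + (-2)·(6/11) = 28/11.

28/11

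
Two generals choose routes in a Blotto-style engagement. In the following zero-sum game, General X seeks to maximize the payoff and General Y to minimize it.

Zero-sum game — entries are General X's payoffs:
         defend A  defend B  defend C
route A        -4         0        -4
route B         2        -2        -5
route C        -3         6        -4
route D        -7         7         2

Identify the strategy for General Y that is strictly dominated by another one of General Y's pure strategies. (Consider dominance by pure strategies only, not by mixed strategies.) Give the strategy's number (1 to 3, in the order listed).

General Y prefers columns that give General X less. Compare defend B with defend C: -4 < 0, -5 < -2, -4 < 6, 2 < 7.
So defend C strictly dominates defend B for General Y; defend B is strictly dominated.

2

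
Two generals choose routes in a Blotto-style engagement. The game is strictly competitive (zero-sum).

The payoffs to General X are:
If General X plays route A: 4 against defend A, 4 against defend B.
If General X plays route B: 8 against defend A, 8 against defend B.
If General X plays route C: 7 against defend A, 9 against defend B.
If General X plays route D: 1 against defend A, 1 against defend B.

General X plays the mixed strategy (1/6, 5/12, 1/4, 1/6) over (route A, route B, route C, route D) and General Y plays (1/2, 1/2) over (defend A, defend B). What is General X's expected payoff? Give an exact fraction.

Against (1/2, 1/2), each row's expected payoff is route A: 4; route B: 8; route C: 8; route D: 1.
Taking the (1/6, 5/12, 1/4, 1/6)-weighted average: (1/6)·(4) + (5/12)·(8) + (1/4)·(8) + (1/6)·(1) = 37/6.

37/6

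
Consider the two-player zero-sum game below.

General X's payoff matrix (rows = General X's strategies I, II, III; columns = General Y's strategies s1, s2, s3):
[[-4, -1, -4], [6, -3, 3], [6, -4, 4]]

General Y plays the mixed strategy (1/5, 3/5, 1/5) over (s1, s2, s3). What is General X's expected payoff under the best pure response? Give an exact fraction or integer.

I: (-4)·(1/5) + (-1)·(3/5) + (-4)·(1/5) = -11/5.
II: (6)·(1/5) + (-3)·(3/5) + (3)·(1/5) = 0.
III: (6)·(1/5) + (-4)·(3/5) + (4)·(1/5) = -2/5.
The best pure response is II with expected payoff 0.

0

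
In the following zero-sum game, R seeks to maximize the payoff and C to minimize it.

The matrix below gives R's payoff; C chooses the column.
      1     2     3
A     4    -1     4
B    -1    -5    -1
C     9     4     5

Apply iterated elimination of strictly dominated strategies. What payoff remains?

4

Column 1 is strictly dominated by 2 for C (-1<4, -5<-1, 4<9); eliminate 1.
Row A is strictly dominated by row C (4>-1, 5>4); eliminate A.
Row B is strictly dominated by row C (4>-5, 5>-1); eliminate B.
Column 3 is strictly dominated by 2 for C (4<5); eliminate 3.
Only (C, 2) remains, with payoff 4.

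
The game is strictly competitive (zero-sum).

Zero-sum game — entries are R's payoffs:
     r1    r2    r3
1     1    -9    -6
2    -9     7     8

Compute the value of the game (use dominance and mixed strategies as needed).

Column r3 is strictly dominated by r2 for C (it gives R more in every row).
The remaining 2×2 game on (1, 2) × (r1, r2) has no saddle point. Let R play 1 with probability p; indifference gives p − 9(1−p) = −9p + 7(1−p), so p = 8/13.
Similarly C's optimal q on r1 is 8/13, and the value is 1·(8/13) + (-9)·(5/13) = -37/13.

-37/13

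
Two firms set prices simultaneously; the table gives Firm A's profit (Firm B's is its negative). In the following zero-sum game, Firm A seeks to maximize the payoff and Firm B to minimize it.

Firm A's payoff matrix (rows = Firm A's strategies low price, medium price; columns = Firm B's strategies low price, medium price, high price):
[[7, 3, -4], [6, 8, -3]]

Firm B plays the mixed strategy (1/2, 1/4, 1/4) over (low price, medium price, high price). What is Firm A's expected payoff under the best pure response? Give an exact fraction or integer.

17/4

low price: (7)·(1/2) + (3)·(1/4) + (-4)·(1/4) = 13/4.
medium price: (6)·(1/2) + (8)·(1/4) + (-3)·(1/4) = 17/4.
The best pure response is medium price with expected payoff 17/4.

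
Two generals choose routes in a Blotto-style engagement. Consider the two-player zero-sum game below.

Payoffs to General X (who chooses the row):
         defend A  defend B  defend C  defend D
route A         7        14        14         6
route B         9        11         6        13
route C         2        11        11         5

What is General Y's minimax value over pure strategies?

The worst case (largest entry) in each column is defend A: 9, defend B: 14, defend C: 14, defend D: 13.
The best (smallest) of these is 9.

9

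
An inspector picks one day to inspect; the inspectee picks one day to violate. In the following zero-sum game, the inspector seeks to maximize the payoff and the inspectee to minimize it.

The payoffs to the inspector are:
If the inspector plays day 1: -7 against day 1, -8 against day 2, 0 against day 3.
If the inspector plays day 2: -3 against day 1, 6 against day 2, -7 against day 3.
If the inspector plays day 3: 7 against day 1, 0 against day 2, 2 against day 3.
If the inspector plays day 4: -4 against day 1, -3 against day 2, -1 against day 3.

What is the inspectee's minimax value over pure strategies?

2

The worst case (largest entry) in each column is day 1: 7, day 2: 6, day 3: 2.
The best (smallest) of these is 2.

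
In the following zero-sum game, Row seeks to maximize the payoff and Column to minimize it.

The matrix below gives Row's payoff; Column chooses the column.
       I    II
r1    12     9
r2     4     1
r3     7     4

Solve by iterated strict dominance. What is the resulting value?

Column I is strictly dominated by II for Column (9<12, 1<4, 4<7); eliminate I.
Row r2 is strictly dominated by row r1 (9>1); eliminate r2.
Row r3 is strictly dominated by row r1 (9>4); eliminate r3.
Only (r1, II) remains, with payoff 9.

9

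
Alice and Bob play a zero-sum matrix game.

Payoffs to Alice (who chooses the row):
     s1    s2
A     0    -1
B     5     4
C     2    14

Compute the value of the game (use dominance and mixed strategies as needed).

62/13

Row A is strictly dominated by row B, so Alice never plays it.
The remaining 2×2 game on (B, C) × (s1, s2) has no saddle point. Let Alice play B with probability p; indifference gives 5p + 2(1−p) = 4p + 14(1−p), so p = 12/13.
Similarly Bob's optimal q on s1 is 10/13, and the value is 5·(10/13) + (4)·(3/13) = 62/13.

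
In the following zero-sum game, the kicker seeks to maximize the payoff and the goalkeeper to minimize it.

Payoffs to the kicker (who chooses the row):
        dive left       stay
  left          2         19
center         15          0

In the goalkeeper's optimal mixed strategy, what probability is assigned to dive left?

19/32

Row minima are 2 and 0, so the kicker's maximin is 2; column maxima are 15 and 19, so the goalkeeper's minimax is 15. These differ, so the equilibrium is in mixed strategies.
Let the goalkeeper play dive left with probability q. The kicker is indifferent when 2q + 19(1−q) = 15q, giving q = 19/32.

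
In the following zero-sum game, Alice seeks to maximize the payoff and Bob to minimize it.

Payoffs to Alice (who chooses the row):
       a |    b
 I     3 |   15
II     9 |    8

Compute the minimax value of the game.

Row minima are 3 and 8, so Alice's maximin is 8; column maxima are 9 and 15, so Bob's minimax is 9. These differ, so the equilibrium is in mixed strategies.
Let Alice play I with probability p. Bob is indifferent when 3p + 9(1−p) = 15p + 8(1−p), giving p = 1/13.
Let Bob play a with probability q. Alice is indifferent when 3q + 15(1−q) = 9q + 8(1−q), giving q = 7/13.
The value is 3·(7/13) + (15)·(6/13) = 111/13.

111/13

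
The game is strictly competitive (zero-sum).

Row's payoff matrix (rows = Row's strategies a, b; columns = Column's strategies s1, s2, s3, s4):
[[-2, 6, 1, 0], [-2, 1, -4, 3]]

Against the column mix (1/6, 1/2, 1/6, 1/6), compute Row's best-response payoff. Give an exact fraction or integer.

17/6

a: (-2)·(1/6) + (6)·(1/2) + (1)·(1/6) + (0)·(1/6) = 17/6.
b: (-2)·(1/6) + (1)·(1/2) + (-4)·(1/6) + (3)·(1/6) = 0.
The best pure response is a with expected payoff 17/6.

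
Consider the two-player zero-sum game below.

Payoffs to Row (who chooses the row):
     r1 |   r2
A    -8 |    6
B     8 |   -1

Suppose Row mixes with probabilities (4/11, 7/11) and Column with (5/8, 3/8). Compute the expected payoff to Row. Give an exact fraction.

Against (5/8, 3/8), each row's expected payoff is A: -11/4; B: 37/8.
Taking the (4/11, 7/11)-weighted average: (4/11)·(-11/4) + (7/11)·(37/8) = 171/88.

171/88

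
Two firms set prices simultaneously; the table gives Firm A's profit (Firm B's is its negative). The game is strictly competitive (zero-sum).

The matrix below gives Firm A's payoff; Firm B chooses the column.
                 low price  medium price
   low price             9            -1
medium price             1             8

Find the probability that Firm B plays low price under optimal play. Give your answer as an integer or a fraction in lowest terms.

Row minima are -1 and 1, so Firm A's maximin is 1; column maxima are 9 and 8, so Firm B's minimax is 8. These differ, so the equilibrium is in mixed strategies.
Let Firm B play low price with probability q. Firm A is indifferent when 9q − (1−q) = q + 8(1−q), giving q = 9/17.

9/17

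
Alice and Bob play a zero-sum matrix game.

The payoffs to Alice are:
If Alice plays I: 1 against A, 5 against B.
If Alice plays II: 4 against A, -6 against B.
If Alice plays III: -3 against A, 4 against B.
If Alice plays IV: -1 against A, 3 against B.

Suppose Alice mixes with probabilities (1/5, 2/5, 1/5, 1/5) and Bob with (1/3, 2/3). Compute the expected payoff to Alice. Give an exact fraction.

Against (1/3, 2/3), each row's expected payoff is I: 11/3; II: -8/3; III: 5/3; IV: 5/3.
Taking the (1/5, 2/5, 1/5, 1/5)-weighted average: (1/5)·(11/3) + (2/5)·(-8/3) + (1/5)·(5/3) + (1/5)·(5/3) = 1/3.

1/3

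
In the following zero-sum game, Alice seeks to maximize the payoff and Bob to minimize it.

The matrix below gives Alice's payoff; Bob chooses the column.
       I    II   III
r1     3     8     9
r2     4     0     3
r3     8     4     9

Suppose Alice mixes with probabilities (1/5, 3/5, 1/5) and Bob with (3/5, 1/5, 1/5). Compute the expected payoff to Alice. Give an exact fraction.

Against (3/5, 1/5, 1/5), each row's expected payoff is r1: 26/5; r2: 3; r3: 37/5.
Taking the (1/5, 3/5, 1/5)-weighted average: (1/5)·(26/5) + (3/5)·(3) + (1/5)·(37/5) = 108/25.

108/25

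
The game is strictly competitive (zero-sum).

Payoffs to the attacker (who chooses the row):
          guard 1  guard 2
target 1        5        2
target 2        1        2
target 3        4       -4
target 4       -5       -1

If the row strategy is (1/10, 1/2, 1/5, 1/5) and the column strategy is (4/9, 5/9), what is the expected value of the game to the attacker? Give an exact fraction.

7/15

Against (4/9, 5/9), each row's expected payoff is target 1: 10/3; target 2: 14/9; target 3: -4/9; target 4: -25/9.
Taking the (1/10, 1/2, 1/5, 1/5)-weighted average: (1/10)·(10/3) + (1/2)·(14/9) + (1/5)·(-4/9) + (1/5)·(-25/9) = 7/15.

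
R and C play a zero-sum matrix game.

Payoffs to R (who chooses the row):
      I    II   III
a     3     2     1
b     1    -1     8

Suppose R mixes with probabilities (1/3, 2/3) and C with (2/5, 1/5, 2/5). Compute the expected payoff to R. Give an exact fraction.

Against (2/5, 1/5, 2/5), each row's expected payoff is a: 2; b: 17/5.
Taking the (1/3, 2/3)-weighted average: (1/3)·(2) + (2/3)·(17/5) = 44/15.

44/15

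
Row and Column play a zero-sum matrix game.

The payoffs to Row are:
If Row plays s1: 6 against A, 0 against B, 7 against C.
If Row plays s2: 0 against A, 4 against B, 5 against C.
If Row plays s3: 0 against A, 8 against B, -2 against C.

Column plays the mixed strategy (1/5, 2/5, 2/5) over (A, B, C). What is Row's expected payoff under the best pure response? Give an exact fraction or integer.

4

s1: (6)·(1/5) + (0)·(2/5) + (7)·(2/5) = 4.
s2: (0)·(1/5) + (4)·(2/5) + (5)·(2/5) = 18/5.
s3: (0)·(1/5) + (8)·(2/5) + (-2)·(2/5) = 12/5.
The best pure response is s1 with expected payoff 4.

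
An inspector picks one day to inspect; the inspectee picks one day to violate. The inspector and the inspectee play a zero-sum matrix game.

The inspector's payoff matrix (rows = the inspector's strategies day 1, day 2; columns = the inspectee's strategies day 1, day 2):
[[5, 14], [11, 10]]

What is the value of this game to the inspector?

Row minima are 5 and 10, so the inspector's maximin is 10; column maxima are 11 and 14, so the inspectee's minimax is 11. These differ, so the equilibrium is in mixed strategies.
Let the inspector play day 1 with probability p. The inspectee is indifferent when 5p + 11(1−p) = 14p + 10(1−p), giving p = 1/10.
Let the inspectee play day 1 with probability q. The inspector is indifferent when 5q + 14(1−q) = 11q + 10(1−q), giving q = 2/5.
The value is 5·(2/5) + (14)·(3/5) = 52/5.

52/5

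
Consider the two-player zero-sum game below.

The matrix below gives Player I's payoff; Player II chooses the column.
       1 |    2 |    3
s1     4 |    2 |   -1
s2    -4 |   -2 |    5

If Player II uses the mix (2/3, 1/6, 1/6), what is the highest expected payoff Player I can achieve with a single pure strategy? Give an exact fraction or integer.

17/6

s1: (4)·(2/3) + (2)·(1/6) + (-1)·(1/6) = 17/6.
s2: (-4)·(2/3) + (-2)·(1/6) + (5)·(1/6) = -13/6.
The best pure response is s1 with expected payoff 17/6.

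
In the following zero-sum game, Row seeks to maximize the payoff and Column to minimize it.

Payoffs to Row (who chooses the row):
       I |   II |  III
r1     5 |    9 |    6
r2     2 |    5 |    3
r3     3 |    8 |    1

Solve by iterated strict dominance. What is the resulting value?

5

Row r2 is strictly dominated by row r1 (5>2, 9>5, 6>3); eliminate r2.
Row r3 is strictly dominated by row r1 (5>3, 9>8, 6>1); eliminate r3.
Column II is strictly dominated by I for Column (5<9); eliminate II.
Column III is strictly dominated by I for Column (5<6); eliminate III.
Only (r1, I) remains, with payoff 5.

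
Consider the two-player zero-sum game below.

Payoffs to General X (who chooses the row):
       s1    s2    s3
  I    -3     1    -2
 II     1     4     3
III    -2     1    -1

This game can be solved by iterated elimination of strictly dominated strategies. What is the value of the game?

Column s2 is strictly dominated by s1 for General Y (-3<1, 1<4, -2<1); eliminate s2.
Column s3 is strictly dominated by s1 for General Y (-3<-2, 1<3, -2<-1); eliminate s3.
Row I is strictly dominated by row II (1>-3); eliminate I.
Row III is strictly dominated by row II (1>-2); eliminate III.
Only (II, s1) remains, with payoff 1.

1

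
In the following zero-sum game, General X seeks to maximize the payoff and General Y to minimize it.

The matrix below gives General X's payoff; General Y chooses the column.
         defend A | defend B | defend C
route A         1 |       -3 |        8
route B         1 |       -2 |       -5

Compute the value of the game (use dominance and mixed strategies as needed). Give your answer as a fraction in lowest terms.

Column defend A is strictly dominated by defend B for General Y (it gives General X more in every row).
The remaining 2×2 game on (route A, route B) × (defend B, defend C) has no saddle point. Let General X play route A with probability p; indifference gives −3p − 2(1−p) = 8p − 5(1−p), so p = 3/14.
Similarly General Y's optimal q on defend B is 13/14, and the value is -3·(13/14) + (8)·(1/14) = -31/14.

-31/14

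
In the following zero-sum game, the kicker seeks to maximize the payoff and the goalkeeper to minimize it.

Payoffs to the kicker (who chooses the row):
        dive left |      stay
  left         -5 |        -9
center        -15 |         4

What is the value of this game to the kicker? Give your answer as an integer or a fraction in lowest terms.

Row minima are -9 and -15, so the kicker's maximin is -9; column maxima are -5 and 4, so the goalkeeper's minimax is -5. These differ, so the equilibrium is in mixed strategies.
Let the kicker play left with probability p. The goalkeeper is indifferent when −5p − 15(1−p) = −9p + 4(1−p), giving p = 19/23.
Let the goalkeeper play dive left with probability q. The kicker is indifferent when −5q − 9(1−q) = −15q + 4(1−q), giving q = 13/23.
The value is -5·(13/23) + (-9)·(10/23) = -155/23.

-155/23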